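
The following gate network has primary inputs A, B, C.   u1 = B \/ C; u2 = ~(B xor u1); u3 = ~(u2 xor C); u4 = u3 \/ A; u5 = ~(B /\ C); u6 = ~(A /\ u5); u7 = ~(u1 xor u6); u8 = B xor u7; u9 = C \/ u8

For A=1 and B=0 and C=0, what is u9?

1

u1 = 0 \/ 0 = 0
u5 = ~(0 /\ 0) = 1
u6 = ~(1 /\ 1) = 0
u7 = ~(0 xor 0) = 1
u8 = 0 xor 1 = 1
u9 = 0 \/ 1 = 1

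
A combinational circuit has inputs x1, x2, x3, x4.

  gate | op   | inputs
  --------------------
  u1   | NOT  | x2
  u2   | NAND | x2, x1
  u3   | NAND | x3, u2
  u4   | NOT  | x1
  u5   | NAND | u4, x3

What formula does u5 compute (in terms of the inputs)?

NOT x1 NAND x3

u4 = NOT x1
u5 = u4 NAND x3 = NOT x1 NAND x3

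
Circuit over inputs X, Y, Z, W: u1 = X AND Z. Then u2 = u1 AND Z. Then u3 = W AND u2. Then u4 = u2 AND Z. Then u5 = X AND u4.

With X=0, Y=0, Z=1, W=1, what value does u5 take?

u1 = 0 AND 1 = 0
u2 = 0 AND 1 = 0
u4 = 0 AND 1 = 0
u5 = 0 AND 0 = 0

0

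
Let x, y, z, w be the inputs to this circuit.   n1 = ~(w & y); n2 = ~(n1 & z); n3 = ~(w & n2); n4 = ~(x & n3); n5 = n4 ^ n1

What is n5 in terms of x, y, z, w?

(~(x & (~(w & (~((~(w & y)) & z)))))) ^ (~(w & y))

n1 = ~(w & y)
n2 = ~(n1 & z) = ~((~(w & y)) & z)
n3 = ~(w & n2) = ~(w & (~((~(w & y)) & z)))
n4 = ~(x & n3) = ~(x & (~(w & (~((~(w & y)) & z)))))
n5 = n4 ^ n1 = (~(x & (~(w & (~((~(w & y)) & z)))))) ^ (~(w & y))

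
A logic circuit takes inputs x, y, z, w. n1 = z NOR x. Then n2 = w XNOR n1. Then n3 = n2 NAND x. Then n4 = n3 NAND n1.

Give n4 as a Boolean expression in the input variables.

((w XNOR (z NOR x)) NAND x) NAND (z NOR x)

n1 = z NOR x
n2 = w XNOR n1 = w XNOR (z NOR x)
n3 = n2 NAND x = (w XNOR (z NOR x)) NAND x
n4 = n3 NAND n1 = ((w XNOR (z NOR x)) NAND x) NAND (z NOR x)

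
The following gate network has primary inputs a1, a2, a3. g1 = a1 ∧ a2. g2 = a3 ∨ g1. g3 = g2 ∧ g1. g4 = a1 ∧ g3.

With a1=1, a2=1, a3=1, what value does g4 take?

g1 = 1 ∧ 1 = 1
g2 = 1 ∨ 1 = 1
g3 = 1 ∧ 1 = 1
g4 = 1 ∧ 1 = 1

1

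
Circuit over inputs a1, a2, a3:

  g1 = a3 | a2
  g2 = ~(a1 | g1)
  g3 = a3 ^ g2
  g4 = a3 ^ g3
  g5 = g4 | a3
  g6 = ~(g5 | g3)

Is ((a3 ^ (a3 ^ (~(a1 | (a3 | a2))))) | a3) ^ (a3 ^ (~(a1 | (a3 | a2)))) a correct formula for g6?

g1 = a3 | a2
g2 = ~(a1 | g1) = ~(a1 | (a3 | a2))
g3 = a3 ^ g2 = a3 ^ (~(a1 | (a3 | a2)))
g4 = a3 ^ g3 = a3 ^ (a3 ^ (~(a1 | (a3 | a2))))
g5 = g4 | a3 = (a3 ^ (a3 ^ (~(a1 | (a3 | a2))))) | a3
g6 = ~(g5 | g3) = ~(((a3 ^ (a3 ^ (~(a1 | (a3 | a2))))) | a3) | (a3 ^ (~(a1 | (a3 | a2)))))
At a1=0, a2=1, a3=0: circuit gives 1, formula gives 0.

No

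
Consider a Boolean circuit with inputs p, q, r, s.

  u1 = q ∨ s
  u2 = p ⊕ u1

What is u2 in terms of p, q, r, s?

p ⊕ (q ∨ s)

u1 = q ∨ s
u2 = p ⊕ u1 = p ⊕ (q ∨ s)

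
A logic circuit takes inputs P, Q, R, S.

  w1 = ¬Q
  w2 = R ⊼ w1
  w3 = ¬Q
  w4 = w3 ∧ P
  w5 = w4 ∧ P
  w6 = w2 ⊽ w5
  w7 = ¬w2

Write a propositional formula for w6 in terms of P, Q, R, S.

(R ⊼ ¬Q) ⊽ ((¬Q ∧ P) ∧ P)

w1 = ¬Q
w2 = R ⊼ w1 = R ⊼ ¬Q
w3 = ¬Q
w4 = w3 ∧ P = ¬Q ∧ P
w5 = w4 ∧ P = (¬Q ∧ P) ∧ P
w6 = w2 ⊽ w5 = (R ⊼ ¬Q) ⊽ ((¬Q ∧ P) ∧ P)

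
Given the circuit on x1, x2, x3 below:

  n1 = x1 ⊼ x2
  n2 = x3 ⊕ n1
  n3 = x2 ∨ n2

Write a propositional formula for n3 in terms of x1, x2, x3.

n1 = x1 ⊼ x2
n2 = x3 ⊕ n1 = x3 ⊕ (x1 ⊼ x2)
n3 = x2 ∨ n2 = x2 ∨ (x3 ⊕ (x1 ⊼ x2))

x2 ∨ (x3 ⊕ (x1 ⊼ x2))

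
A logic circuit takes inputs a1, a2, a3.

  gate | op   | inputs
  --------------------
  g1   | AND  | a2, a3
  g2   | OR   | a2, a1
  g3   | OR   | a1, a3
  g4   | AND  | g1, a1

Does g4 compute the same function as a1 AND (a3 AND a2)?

g1 = a2 AND a3
g4 = g1 AND a1 = (a2 AND a3) AND a1
At a1=0, a2=0, a3=0: circuit gives 0, formula gives 0.
At a1=1, a2=1, a3=1: circuit gives 1, formula gives 1.
Agrees on all 8 inputs.

Yes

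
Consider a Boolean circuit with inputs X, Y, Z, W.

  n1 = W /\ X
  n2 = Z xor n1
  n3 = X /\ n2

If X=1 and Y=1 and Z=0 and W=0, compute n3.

0

n1 = 0 /\ 1 = 0
n2 = 0 xor 0 = 0
n3 = 1 /\ 0 = 0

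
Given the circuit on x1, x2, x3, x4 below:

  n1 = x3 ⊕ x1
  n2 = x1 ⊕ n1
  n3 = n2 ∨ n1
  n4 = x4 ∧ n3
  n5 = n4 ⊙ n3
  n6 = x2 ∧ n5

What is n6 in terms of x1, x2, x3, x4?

n1 = x3 ⊕ x1
n2 = x1 ⊕ n1 = x1 ⊕ (x3 ⊕ x1)
n3 = n2 ∨ n1 = (x1 ⊕ (x3 ⊕ x1)) ∨ (x3 ⊕ x1)
n4 = x4 ∧ n3 = x4 ∧ ((x1 ⊕ (x3 ⊕ x1)) ∨ (x3 ⊕ x1))
n5 = n4 ⊙ n3 = (x4 ∧ ((x1 ⊕ (x3 ⊕ x1)) ∨ (x3 ⊕ x1))) ⊙ ((x1 ⊕ (x3 ⊕ x1)) ∨ (x3 ⊕ x1))
n6 = x2 ∧ n5 = x2 ∧ ((x4 ∧ ((x1 ⊕ (x3 ⊕ x1)) ∨ (x3 ⊕ x1))) ⊙ ((x1 ⊕ (x3 ⊕ x1)) ∨ (x3 ⊕ x1)))

x2 ∧ ((x4 ∧ ((x1 ⊕ (x3 ⊕ x1)) ∨ (x3 ⊕ x1))) ⊙ ((x1 ⊕ (x3 ⊕ x1)) ∨ (x3 ⊕ x1)))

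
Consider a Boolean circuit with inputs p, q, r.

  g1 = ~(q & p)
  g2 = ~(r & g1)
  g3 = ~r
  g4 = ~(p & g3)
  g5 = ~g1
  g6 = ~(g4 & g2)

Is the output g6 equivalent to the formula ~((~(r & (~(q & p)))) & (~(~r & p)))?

g1 = ~(q & p)
g2 = ~(r & g1) = ~(r & (~(q & p)))
g3 = ~r
g4 = ~(p & g3) = ~(p & ~r)
g6 = ~(g4 & g2) = ~((~(p & ~r)) & (~(r & (~(q & p)))))
At p=0, q=0, r=0: circuit gives 0, formula gives 0.
At p=0, q=0, r=1: circuit gives 1, formula gives 1.
Agrees on all 8 inputs.

Yes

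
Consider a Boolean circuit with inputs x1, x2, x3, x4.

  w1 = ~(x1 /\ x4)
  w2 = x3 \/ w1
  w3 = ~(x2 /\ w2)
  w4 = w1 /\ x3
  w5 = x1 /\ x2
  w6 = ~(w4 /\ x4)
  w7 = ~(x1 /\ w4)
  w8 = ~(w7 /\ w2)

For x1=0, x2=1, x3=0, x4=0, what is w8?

0

w1 = ~(0 /\ 0) = 1
w2 = 0 \/ 1 = 1
w4 = 1 /\ 0 = 0
w7 = ~(0 /\ 0) = 1
w8 = ~(1 /\ 1) = 0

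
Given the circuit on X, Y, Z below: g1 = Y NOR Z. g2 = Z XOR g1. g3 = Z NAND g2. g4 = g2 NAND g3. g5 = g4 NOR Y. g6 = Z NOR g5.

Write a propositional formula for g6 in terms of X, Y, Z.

Z NOR (((Z XOR (Y NOR Z)) NAND (Z NAND (Z XOR (Y NOR Z)))) NOR Y)

g1 = Y NOR Z
g2 = Z XOR g1 = Z XOR (Y NOR Z)
g3 = Z NAND g2 = Z NAND (Z XOR (Y NOR Z))
g4 = g2 NAND g3 = (Z XOR (Y NOR Z)) NAND (Z NAND (Z XOR (Y NOR Z)))
g5 = g4 NOR Y = ((Z XOR (Y NOR Z)) NAND (Z NAND (Z XOR (Y NOR Z)))) NOR Y
g6 = Z NOR g5 = Z NOR (((Z XOR (Y NOR Z)) NAND (Z NAND (Z XOR (Y NOR Z)))) NOR Y)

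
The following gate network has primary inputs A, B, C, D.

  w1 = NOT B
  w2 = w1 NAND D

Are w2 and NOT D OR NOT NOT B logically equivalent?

Yes

w1 = NOT B
w2 = w1 NAND D = NOT B NAND D
At A=0, B=0, C=0, D=1: circuit gives 0, formula gives 0.
At A=0, B=0, C=0, D=0: circuit gives 1, formula gives 1.
Agrees on all 16 inputs.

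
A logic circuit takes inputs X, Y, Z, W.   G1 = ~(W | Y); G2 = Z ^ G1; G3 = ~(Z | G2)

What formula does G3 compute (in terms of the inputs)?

~(Z | (Z ^ (~(W | Y))))

G1 = ~(W | Y)
G2 = Z ^ G1 = Z ^ (~(W | Y))
G3 = ~(Z | G2) = ~(Z | (Z ^ (~(W | Y))))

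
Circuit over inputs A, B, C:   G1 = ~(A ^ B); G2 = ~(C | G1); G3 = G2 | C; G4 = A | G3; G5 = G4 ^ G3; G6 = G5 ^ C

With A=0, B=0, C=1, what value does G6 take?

1

G1 = ~(0 ^ 0) = 1
G2 = ~(1 | 1) = 0
G3 = 0 | 1 = 1
G4 = 0 | 1 = 1
G5 = 1 ^ 1 = 0
G6 = 0 ^ 1 = 1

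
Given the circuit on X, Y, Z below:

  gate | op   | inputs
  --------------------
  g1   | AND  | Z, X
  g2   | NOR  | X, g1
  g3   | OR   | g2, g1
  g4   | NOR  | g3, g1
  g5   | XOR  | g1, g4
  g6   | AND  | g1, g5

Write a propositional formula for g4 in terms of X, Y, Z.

g1 = Z AND X
g2 = X NOR g1 = X NOR (Z AND X)
g3 = g2 OR g1 = (X NOR (Z AND X)) OR (Z AND X)
g4 = g3 NOR g1 = ((X NOR (Z AND X)) OR (Z AND X)) NOR (Z AND X)

((X NOR (Z AND X)) OR (Z AND X)) NOR (Z AND X)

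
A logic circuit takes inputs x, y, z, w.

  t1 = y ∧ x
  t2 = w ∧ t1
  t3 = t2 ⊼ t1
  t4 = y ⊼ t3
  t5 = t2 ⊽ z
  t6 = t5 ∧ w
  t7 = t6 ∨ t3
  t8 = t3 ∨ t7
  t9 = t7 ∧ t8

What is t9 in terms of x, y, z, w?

((((w ∧ (y ∧ x)) ⊽ z) ∧ w) ∨ ((w ∧ (y ∧ x)) ⊼ (y ∧ x))) ∧ (((w ∧ (y ∧ x)) ⊼ (y ∧ x)) ∨ ((((w ∧ (y ∧ x)) ⊽ z) ∧ w) ∨ ((w ∧ (y ∧ x)) ⊼ (y ∧ x))))

t1 = y ∧ x
t2 = w ∧ t1 = w ∧ (y ∧ x)
t3 = t2 ⊼ t1 = (w ∧ (y ∧ x)) ⊼ (y ∧ x)
t5 = t2 ⊽ z = (w ∧ (y ∧ x)) ⊽ z
t6 = t5 ∧ w = ((w ∧ (y ∧ x)) ⊽ z) ∧ w
t7 = t6 ∨ t3 = (((w ∧ (y ∧ x)) ⊽ z) ∧ w) ∨ ((w ∧ (y ∧ x)) ⊼ (y ∧ x))
t8 = t3 ∨ t7 = ((w ∧ (y ∧ x)) ⊼ (y ∧ x)) ∨ ((((w ∧ (y ∧ x)) ⊽ z) ∧ w) ∨ ((w ∧ (y ∧ x)) ⊼ (y ∧ x)))
t9 = t7 ∧ t8 = ((((w ∧ (y ∧ x)) ⊽ z) ∧ w) ∨ ((w ∧ (y ∧ x)) ⊼ (y ∧ x))) ∧ (((w ∧ (y ∧ x)) ⊼ (y ∧ x)) ∨ ((((w ∧ (y ∧ x)) ⊽ z) ∧ w) ∨ ((w ∧ (y ∧ x)) ⊼ (y ∧ x))))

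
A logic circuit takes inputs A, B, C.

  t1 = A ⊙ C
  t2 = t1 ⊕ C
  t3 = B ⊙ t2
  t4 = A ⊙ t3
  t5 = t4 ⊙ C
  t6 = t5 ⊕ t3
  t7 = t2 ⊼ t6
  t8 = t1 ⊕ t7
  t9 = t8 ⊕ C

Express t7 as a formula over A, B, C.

t1 = A ⊙ C
t2 = t1 ⊕ C = (A ⊙ C) ⊕ C
t3 = B ⊙ t2 = B ⊙ ((A ⊙ C) ⊕ C)
t4 = A ⊙ t3 = A ⊙ (B ⊙ ((A ⊙ C) ⊕ C))
t5 = t4 ⊙ C = (A ⊙ (B ⊙ ((A ⊙ C) ⊕ C))) ⊙ C
t6 = t5 ⊕ t3 = ((A ⊙ (B ⊙ ((A ⊙ C) ⊕ C))) ⊙ C) ⊕ (B ⊙ ((A ⊙ C) ⊕ C))
t7 = t2 ⊼ t6 = ((A ⊙ C) ⊕ C) ⊼ (((A ⊙ (B ⊙ ((A ⊙ C) ⊕ C))) ⊙ C) ⊕ (B ⊙ ((A ⊙ C) ⊕ C)))

((A ⊙ C) ⊕ C) ⊼ (((A ⊙ (B ⊙ ((A ⊙ C) ⊕ C))) ⊙ C) ⊕ (B ⊙ ((A ⊙ C) ⊕ C)))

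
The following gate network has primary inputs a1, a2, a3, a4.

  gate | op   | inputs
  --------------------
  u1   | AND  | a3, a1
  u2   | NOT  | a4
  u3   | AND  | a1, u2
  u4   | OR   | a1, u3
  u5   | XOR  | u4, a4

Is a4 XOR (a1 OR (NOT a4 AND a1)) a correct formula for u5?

u2 = NOT a4
u3 = a1 AND u2 = a1 AND NOT a4
u4 = a1 OR u3 = a1 OR (a1 AND NOT a4)
u5 = u4 XOR a4 = (a1 OR (a1 AND NOT a4)) XOR a4
At a1=0, a2=0, a3=0, a4=0: circuit gives 0, formula gives 0.
At a1=0, a2=0, a3=0, a4=1: circuit gives 1, formula gives 1.
Agrees on all 16 inputs.

Yes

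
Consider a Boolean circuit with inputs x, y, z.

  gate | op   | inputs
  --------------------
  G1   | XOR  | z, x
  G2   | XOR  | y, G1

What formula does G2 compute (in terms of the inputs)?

y XOR (z XOR x)

G1 = z XOR x
G2 = y XOR G1 = y XOR (z XOR x)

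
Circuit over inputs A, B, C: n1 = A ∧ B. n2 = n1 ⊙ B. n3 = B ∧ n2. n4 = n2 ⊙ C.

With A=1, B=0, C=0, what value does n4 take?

n1 = 1 ∧ 0 = 0
n2 = 0 ⊙ 0 = 1
n4 = 1 ⊙ 0 = 0

0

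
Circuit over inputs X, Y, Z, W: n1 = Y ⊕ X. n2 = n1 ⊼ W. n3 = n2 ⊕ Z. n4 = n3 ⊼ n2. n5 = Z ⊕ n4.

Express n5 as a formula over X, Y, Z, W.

Z ⊕ ((((Y ⊕ X) ⊼ W) ⊕ Z) ⊼ ((Y ⊕ X) ⊼ W))

n1 = Y ⊕ X
n2 = n1 ⊼ W = (Y ⊕ X) ⊼ W
n3 = n2 ⊕ Z = ((Y ⊕ X) ⊼ W) ⊕ Z
n4 = n3 ⊼ n2 = (((Y ⊕ X) ⊼ W) ⊕ Z) ⊼ ((Y ⊕ X) ⊼ W)
n5 = Z ⊕ n4 = Z ⊕ ((((Y ⊕ X) ⊼ W) ⊕ Z) ⊼ ((Y ⊕ X) ⊼ W))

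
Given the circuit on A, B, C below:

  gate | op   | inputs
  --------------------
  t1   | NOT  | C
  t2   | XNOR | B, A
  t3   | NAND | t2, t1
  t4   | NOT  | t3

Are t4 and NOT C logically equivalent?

No

t1 = NOT C
t2 = B XNOR A
t3 = t2 NAND t1 = (B XNOR A) NAND NOT C
t4 = NOT t3 = NOT ((B XNOR A) NAND NOT C)
At A=0, B=1, C=0: circuit gives 0, formula gives 1.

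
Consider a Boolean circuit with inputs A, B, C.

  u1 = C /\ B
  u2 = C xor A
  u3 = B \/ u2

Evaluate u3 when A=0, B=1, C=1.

1

u2 = 1 xor 0 = 1
u3 = 1 \/ 1 = 1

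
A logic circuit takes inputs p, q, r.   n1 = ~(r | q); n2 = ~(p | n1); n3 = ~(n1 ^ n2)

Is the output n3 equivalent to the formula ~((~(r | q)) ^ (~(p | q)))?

No

n1 = ~(r | q)
n2 = ~(p | n1) = ~(p | (~(r | q)))
n3 = ~(n1 ^ n2) = ~((~(r | q)) ^ (~(p | (~(r | q)))))
At p=0, q=0, r=0: circuit gives 0, formula gives 1.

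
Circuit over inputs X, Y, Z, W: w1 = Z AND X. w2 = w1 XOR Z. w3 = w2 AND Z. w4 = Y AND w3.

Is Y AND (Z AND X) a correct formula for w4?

w1 = Z AND X
w2 = w1 XOR Z = (Z AND X) XOR Z
w3 = w2 AND Z = ((Z AND X) XOR Z) AND Z
w4 = Y AND w3 = Y AND (((Z AND X) XOR Z) AND Z)
At X=0, Y=1, Z=1, W=0: circuit gives 1, formula gives 0.

No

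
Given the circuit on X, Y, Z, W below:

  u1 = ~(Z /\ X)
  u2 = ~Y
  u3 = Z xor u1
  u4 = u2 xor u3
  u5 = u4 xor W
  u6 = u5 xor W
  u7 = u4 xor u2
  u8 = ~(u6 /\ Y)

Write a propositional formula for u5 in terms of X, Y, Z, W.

u1 = ~(Z /\ X)
u2 = ~Y
u3 = Z xor u1 = Z xor (~(Z /\ X))
u4 = u2 xor u3 = ~Y xor (Z xor (~(Z /\ X)))
u5 = u4 xor W = (~Y xor (Z xor (~(Z /\ X)))) xor W

(~Y xor (Z xor (~(Z /\ X)))) xor W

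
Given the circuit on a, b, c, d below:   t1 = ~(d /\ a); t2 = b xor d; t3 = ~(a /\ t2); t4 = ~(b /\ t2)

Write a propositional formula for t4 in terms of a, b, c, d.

t2 = b xor d
t4 = ~(b /\ t2) = ~(b /\ (b xor d))

~(b /\ (b xor d))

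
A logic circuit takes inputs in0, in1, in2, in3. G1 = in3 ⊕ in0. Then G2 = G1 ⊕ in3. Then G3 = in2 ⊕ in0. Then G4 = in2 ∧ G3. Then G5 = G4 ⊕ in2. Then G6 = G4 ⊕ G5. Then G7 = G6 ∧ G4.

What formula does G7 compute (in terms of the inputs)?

((in2 ∧ (in2 ⊕ in0)) ⊕ ((in2 ∧ (in2 ⊕ in0)) ⊕ in2)) ∧ (in2 ∧ (in2 ⊕ in0))

G3 = in2 ⊕ in0
G4 = in2 ∧ G3 = in2 ∧ (in2 ⊕ in0)
G5 = G4 ⊕ in2 = (in2 ∧ (in2 ⊕ in0)) ⊕ in2
G6 = G4 ⊕ G5 = (in2 ∧ (in2 ⊕ in0)) ⊕ ((in2 ∧ (in2 ⊕ in0)) ⊕ in2)
G7 = G6 ∧ G4 = ((in2 ∧ (in2 ⊕ in0)) ⊕ ((in2 ∧ (in2 ⊕ in0)) ⊕ in2)) ∧ (in2 ∧ (in2 ⊕ in0))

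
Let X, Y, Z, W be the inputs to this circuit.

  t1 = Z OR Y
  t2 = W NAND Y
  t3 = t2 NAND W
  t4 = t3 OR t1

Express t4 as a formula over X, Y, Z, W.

((W NAND Y) NAND W) OR (Z OR Y)

t1 = Z OR Y
t2 = W NAND Y
t3 = t2 NAND W = (W NAND Y) NAND W
t4 = t3 OR t1 = ((W NAND Y) NAND W) OR (Z OR Y)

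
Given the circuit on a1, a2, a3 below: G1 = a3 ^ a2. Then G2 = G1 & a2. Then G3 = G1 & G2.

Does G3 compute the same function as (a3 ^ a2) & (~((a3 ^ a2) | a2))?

G1 = a3 ^ a2
G2 = G1 & a2 = (a3 ^ a2) & a2
G3 = G1 & G2 = (a3 ^ a2) & ((a3 ^ a2) & a2)
At a1=0, a2=1, a3=0: circuit gives 1, formula gives 0.

No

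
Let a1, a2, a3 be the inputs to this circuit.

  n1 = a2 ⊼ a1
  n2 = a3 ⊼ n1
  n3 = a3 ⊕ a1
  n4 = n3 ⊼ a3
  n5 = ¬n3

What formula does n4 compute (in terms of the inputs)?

(a3 ⊕ a1) ⊼ a3

n3 = a3 ⊕ a1
n4 = n3 ⊼ a3 = (a3 ⊕ a1) ⊼ a3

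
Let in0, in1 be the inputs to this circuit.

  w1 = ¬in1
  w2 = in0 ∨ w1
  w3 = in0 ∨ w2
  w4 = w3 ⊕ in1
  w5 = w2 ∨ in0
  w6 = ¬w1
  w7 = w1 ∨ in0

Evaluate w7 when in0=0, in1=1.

0

w1 = ¬1 = 0
w7 = 0 ∨ 0 = 0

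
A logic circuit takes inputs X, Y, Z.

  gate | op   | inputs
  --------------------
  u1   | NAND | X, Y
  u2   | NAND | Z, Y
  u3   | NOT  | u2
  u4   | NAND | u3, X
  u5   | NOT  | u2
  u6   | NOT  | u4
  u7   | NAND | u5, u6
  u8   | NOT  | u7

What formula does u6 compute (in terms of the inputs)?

NOT (NOT (Z NAND Y) NAND X)

u2 = Z NAND Y
u3 = NOT u2 = NOT (Z NAND Y)
u4 = u3 NAND X = NOT (Z NAND Y) NAND X
u6 = NOT u4 = NOT (NOT (Z NAND Y) NAND X)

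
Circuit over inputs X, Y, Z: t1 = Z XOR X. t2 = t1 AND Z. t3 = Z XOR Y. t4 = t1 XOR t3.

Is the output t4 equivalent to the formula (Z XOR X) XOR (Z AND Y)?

t1 = Z XOR X
t3 = Z XOR Y
t4 = t1 XOR t3 = (Z XOR X) XOR (Z XOR Y)
At X=0, Y=0, Z=1: circuit gives 0, formula gives 1.

No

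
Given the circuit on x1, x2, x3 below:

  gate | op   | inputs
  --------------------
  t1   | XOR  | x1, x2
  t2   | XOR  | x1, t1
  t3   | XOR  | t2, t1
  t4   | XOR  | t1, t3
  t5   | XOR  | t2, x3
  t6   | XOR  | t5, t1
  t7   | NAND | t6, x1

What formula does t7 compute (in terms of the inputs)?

(((x1 XOR (x1 XOR x2)) XOR x3) XOR (x1 XOR x2)) NAND x1

t1 = x1 XOR x2
t2 = x1 XOR t1 = x1 XOR (x1 XOR x2)
t5 = t2 XOR x3 = (x1 XOR (x1 XOR x2)) XOR x3
t6 = t5 XOR t1 = ((x1 XOR (x1 XOR x2)) XOR x3) XOR (x1 XOR x2)
t7 = t6 NAND x1 = (((x1 XOR (x1 XOR x2)) XOR x3) XOR (x1 XOR x2)) NAND x1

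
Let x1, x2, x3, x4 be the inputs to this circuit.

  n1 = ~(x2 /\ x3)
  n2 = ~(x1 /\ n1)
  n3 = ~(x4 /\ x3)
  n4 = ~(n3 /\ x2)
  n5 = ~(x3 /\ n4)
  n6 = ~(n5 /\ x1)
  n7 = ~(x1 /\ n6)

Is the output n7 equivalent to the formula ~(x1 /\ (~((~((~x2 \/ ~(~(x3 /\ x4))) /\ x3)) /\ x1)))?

n3 = ~(x4 /\ x3)
n4 = ~(n3 /\ x2) = ~((~(x4 /\ x3)) /\ x2)
n5 = ~(x3 /\ n4) = ~(x3 /\ (~((~(x4 /\ x3)) /\ x2)))
n6 = ~(n5 /\ x1) = ~((~(x3 /\ (~((~(x4 /\ x3)) /\ x2)))) /\ x1)
n7 = ~(x1 /\ n6) = ~(x1 /\ (~((~(x3 /\ (~((~(x4 /\ x3)) /\ x2)))) /\ x1)))
At x1=1, x2=0, x3=1, x4=0: circuit gives 0, formula gives 0.
At x1=0, x2=0, x3=0, x4=0: circuit gives 1, formula gives 1.
Agrees on all 16 inputs.

Yes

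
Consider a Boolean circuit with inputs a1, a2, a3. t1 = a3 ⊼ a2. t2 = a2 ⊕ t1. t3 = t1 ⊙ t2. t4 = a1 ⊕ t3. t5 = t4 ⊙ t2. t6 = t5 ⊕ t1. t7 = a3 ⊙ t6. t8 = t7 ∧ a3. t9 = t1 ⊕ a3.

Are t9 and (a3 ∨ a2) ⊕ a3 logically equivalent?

No

t1 = a3 ⊼ a2
t9 = t1 ⊕ a3 = (a3 ⊼ a2) ⊕ a3
At a1=0, a2=0, a3=0: circuit gives 1, formula gives 0.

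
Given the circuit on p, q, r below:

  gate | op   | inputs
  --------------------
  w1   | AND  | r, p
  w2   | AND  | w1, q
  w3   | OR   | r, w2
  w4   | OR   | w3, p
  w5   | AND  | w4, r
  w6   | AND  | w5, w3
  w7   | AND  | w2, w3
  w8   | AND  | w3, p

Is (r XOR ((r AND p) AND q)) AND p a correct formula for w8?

No

w1 = r AND p
w2 = w1 AND q = (r AND p) AND q
w3 = r OR w2 = r OR ((r AND p) AND q)
w8 = w3 AND p = (r OR ((r AND p) AND q)) AND p
At p=1, q=1, r=1: circuit gives 1, formula gives 0.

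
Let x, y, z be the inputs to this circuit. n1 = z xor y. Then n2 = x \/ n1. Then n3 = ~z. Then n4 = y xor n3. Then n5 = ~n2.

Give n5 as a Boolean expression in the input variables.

n1 = z xor y
n2 = x \/ n1 = x \/ (z xor y)
n5 = ~n2 = ~(x \/ (z xor y))

~(x \/ (z xor y))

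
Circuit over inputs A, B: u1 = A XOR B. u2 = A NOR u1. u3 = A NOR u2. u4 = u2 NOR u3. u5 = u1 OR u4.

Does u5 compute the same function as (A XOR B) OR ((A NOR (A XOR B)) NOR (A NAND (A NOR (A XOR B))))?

u1 = A XOR B
u2 = A NOR u1 = A NOR (A XOR B)
u3 = A NOR u2 = A NOR (A NOR (A XOR B))
u4 = u2 NOR u3 = (A NOR (A XOR B)) NOR (A NOR (A NOR (A XOR B)))
u5 = u1 OR u4 = (A XOR B) OR ((A NOR (A XOR B)) NOR (A NOR (A NOR (A XOR B))))
At A=1, B=1: circuit gives 1, formula gives 0.

No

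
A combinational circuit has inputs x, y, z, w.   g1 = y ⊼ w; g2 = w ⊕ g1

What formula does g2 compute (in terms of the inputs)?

w ⊕ (y ⊼ w)

g1 = y ⊼ w
g2 = w ⊕ g1 = w ⊕ (y ⊼ w)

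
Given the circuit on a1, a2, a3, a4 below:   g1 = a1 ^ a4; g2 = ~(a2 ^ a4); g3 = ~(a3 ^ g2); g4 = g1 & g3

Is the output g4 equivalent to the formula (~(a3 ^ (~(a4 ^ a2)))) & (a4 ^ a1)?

Yes

g1 = a1 ^ a4
g2 = ~(a2 ^ a4)
g3 = ~(a3 ^ g2) = ~(a3 ^ (~(a2 ^ a4)))
g4 = g1 & g3 = (a1 ^ a4) & (~(a3 ^ (~(a2 ^ a4))))
At a1=0, a2=0, a3=0, a4=0: circuit gives 0, formula gives 0.
At a1=0, a2=0, a3=0, a4=1: circuit gives 1, formula gives 1.
Agrees on all 16 inputs.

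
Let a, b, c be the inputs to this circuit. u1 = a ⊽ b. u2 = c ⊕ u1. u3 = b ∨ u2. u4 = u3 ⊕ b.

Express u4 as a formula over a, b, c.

u1 = a ⊽ b
u2 = c ⊕ u1 = c ⊕ (a ⊽ b)
u3 = b ∨ u2 = b ∨ (c ⊕ (a ⊽ b))
u4 = u3 ⊕ b = (b ∨ (c ⊕ (a ⊽ b))) ⊕ b

(b ∨ (c ⊕ (a ⊽ b))) ⊕ b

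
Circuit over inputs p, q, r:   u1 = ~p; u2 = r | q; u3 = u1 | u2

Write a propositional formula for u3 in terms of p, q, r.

u1 = ~p
u2 = r | q
u3 = u1 | u2 = ~p | (r | q)

~p | (r | q)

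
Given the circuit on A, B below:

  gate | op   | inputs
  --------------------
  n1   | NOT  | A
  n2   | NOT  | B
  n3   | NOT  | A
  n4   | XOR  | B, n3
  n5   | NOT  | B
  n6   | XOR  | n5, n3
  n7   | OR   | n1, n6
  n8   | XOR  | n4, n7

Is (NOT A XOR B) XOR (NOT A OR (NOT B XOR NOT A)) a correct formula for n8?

Yes

n1 = NOT A
n3 = NOT A
n4 = B XOR n3 = B XOR NOT A
n5 = NOT B
n6 = n5 XOR n3 = NOT B XOR NOT A
n7 = n1 OR n6 = NOT A OR (NOT B XOR NOT A)
n8 = n4 XOR n7 = (B XOR NOT A) XOR (NOT A OR (NOT B XOR NOT A))
At A=0, B=0: circuit gives 0, formula gives 0.
At A=0, B=1: circuit gives 1, formula gives 1.
Agrees on all 4 inputs.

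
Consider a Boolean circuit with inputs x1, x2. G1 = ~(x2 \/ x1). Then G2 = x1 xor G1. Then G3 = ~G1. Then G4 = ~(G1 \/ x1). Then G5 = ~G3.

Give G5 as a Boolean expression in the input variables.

G1 = ~(x2 \/ x1)
G3 = ~G1 = ~(~(x2 \/ x1))
G5 = ~G3 = ~~(~(x2 \/ x1))

~~(~(x2 \/ x1))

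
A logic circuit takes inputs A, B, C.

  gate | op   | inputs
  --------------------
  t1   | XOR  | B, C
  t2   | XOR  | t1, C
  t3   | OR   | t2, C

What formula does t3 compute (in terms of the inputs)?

t1 = B XOR C
t2 = t1 XOR C = (B XOR C) XOR C
t3 = t2 OR C = ((B XOR C) XOR C) OR C

((B XOR C) XOR C) OR C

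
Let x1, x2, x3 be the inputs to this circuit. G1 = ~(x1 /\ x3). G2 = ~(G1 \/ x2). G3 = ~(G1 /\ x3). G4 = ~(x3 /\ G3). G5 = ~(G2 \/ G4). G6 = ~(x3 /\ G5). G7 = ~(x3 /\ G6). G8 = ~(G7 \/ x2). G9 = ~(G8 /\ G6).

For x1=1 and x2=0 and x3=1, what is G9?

G1 = ~(1 /\ 1) = 0
G2 = ~(0 \/ 0) = 1
G3 = ~(0 /\ 1) = 1
G4 = ~(1 /\ 1) = 0
G5 = ~(1 \/ 0) = 0
G6 = ~(1 /\ 0) = 1
G7 = ~(1 /\ 1) = 0
G8 = ~(0 \/ 0) = 1
G9 = ~(1 /\ 1) = 0

0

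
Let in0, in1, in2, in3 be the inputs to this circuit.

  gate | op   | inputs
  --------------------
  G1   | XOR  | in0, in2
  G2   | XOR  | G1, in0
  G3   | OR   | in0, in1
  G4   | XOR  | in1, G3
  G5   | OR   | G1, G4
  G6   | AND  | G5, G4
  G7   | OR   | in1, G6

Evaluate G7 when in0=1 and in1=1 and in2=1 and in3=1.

G1 = 1 XOR 1 = 0
G3 = 1 OR 1 = 1
G4 = 1 XOR 1 = 0
G5 = 0 OR 0 = 0
G6 = 0 AND 0 = 0
G7 = 1 OR 0 = 1

1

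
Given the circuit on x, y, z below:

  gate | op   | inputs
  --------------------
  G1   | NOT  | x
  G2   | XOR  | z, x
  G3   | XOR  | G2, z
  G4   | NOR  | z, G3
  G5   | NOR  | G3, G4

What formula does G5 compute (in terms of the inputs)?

((z XOR x) XOR z) NOR (z NOR ((z XOR x) XOR z))

G2 = z XOR x
G3 = G2 XOR z = (z XOR x) XOR z
G4 = z NOR G3 = z NOR ((z XOR x) XOR z)
G5 = G3 NOR G4 = ((z XOR x) XOR z) NOR (z NOR ((z XOR x) XOR z))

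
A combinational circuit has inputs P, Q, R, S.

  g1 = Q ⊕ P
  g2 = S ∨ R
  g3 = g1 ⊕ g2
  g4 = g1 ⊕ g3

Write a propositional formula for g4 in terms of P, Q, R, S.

(Q ⊕ P) ⊕ ((Q ⊕ P) ⊕ (S ∨ R))

g1 = Q ⊕ P
g2 = S ∨ R
g3 = g1 ⊕ g2 = (Q ⊕ P) ⊕ (S ∨ R)
g4 = g1 ⊕ g3 = (Q ⊕ P) ⊕ ((Q ⊕ P) ⊕ (S ∨ R))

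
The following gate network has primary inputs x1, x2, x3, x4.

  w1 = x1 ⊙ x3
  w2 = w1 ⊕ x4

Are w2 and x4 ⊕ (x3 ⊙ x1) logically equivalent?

w1 = x1 ⊙ x3
w2 = w1 ⊕ x4 = (x1 ⊙ x3) ⊕ x4
At x1=0, x2=0, x3=0, x4=1: circuit gives 0, formula gives 0.
At x1=0, x2=0, x3=0, x4=0: circuit gives 1, formula gives 1.
Agrees on all 16 inputs.

Yes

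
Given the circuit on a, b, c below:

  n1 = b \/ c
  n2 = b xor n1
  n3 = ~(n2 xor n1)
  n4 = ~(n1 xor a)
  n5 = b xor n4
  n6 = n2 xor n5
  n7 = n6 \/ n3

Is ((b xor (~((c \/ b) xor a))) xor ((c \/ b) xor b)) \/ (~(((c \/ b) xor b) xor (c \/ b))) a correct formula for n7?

n1 = b \/ c
n2 = b xor n1 = b xor (b \/ c)
n3 = ~(n2 xor n1) = ~((b xor (b \/ c)) xor (b \/ c))
n4 = ~(n1 xor a) = ~((b \/ c) xor a)
n5 = b xor n4 = b xor (~((b \/ c) xor a))
n6 = n2 xor n5 = (b xor (b \/ c)) xor (b xor (~((b \/ c) xor a)))
n7 = n6 \/ n3 = ((b xor (b \/ c)) xor (b xor (~((b \/ c) xor a)))) \/ (~((b xor (b \/ c)) xor (b \/ c)))
At a=1, b=1, c=0: circuit gives 0, formula gives 0.
At a=0, b=0, c=0: circuit gives 1, formula gives 1.
Agrees on all 8 inputs.

Yes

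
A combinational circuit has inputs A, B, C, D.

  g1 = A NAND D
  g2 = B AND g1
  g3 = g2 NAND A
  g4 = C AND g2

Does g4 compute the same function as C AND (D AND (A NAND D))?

No

g1 = A NAND D
g2 = B AND g1 = B AND (A NAND D)
g4 = C AND g2 = C AND (B AND (A NAND D))
At A=0, B=0, C=1, D=1: circuit gives 0, formula gives 1.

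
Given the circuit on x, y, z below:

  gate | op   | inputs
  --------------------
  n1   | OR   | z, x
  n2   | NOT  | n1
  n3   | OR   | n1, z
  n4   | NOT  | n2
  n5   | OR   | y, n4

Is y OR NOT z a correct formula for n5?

No

n1 = z OR x
n2 = NOT n1 = NOT (z OR x)
n4 = NOT n2 = NOT NOT (z OR x)
n5 = y OR n4 = y OR NOT NOT (z OR x)
At x=0, y=0, z=0: circuit gives 0, formula gives 1.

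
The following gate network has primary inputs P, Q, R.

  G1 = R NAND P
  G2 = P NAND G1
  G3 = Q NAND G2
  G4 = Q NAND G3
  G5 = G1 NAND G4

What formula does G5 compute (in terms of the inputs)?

G1 = R NAND P
G2 = P NAND G1 = P NAND (R NAND P)
G3 = Q NAND G2 = Q NAND (P NAND (R NAND P))
G4 = Q NAND G3 = Q NAND (Q NAND (P NAND (R NAND P)))
G5 = G1 NAND G4 = (R NAND P) NAND (Q NAND (Q NAND (P NAND (R NAND P))))

(R NAND P) NAND (Q NAND (Q NAND (P NAND (R NAND P))))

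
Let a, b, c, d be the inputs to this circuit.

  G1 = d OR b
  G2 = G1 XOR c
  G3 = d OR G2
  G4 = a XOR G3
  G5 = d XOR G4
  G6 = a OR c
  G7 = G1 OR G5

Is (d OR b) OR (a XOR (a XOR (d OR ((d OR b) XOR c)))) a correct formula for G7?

No

G1 = d OR b
G2 = G1 XOR c = (d OR b) XOR c
G3 = d OR G2 = d OR ((d OR b) XOR c)
G4 = a XOR G3 = a XOR (d OR ((d OR b) XOR c))
G5 = d XOR G4 = d XOR (a XOR (d OR ((d OR b) XOR c)))
G7 = G1 OR G5 = (d OR b) OR (d XOR (a XOR (d OR ((d OR b) XOR c))))
At a=1, b=0, c=0, d=0: circuit gives 1, formula gives 0.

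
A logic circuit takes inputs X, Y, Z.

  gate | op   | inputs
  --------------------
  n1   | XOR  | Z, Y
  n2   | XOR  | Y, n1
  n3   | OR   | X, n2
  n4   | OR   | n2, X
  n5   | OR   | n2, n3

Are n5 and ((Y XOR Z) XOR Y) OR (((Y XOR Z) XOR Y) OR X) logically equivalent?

n1 = Z XOR Y
n2 = Y XOR n1 = Y XOR (Z XOR Y)
n3 = X OR n2 = X OR (Y XOR (Z XOR Y))
n5 = n2 OR n3 = (Y XOR (Z XOR Y)) OR (X OR (Y XOR (Z XOR Y)))
At X=0, Y=0, Z=0: circuit gives 0, formula gives 0.
At X=0, Y=0, Z=1: circuit gives 1, formula gives 1.
Agrees on all 8 inputs.

Yes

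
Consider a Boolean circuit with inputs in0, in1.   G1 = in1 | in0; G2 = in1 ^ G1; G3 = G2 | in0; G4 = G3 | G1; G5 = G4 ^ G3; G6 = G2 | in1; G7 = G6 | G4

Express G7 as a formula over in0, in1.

((in1 ^ (in1 | in0)) | in1) | (((in1 ^ (in1 | in0)) | in0) | (in1 | in0))

G1 = in1 | in0
G2 = in1 ^ G1 = in1 ^ (in1 | in0)
G3 = G2 | in0 = (in1 ^ (in1 | in0)) | in0
G4 = G3 | G1 = ((in1 ^ (in1 | in0)) | in0) | (in1 | in0)
G6 = G2 | in1 = (in1 ^ (in1 | in0)) | in1
G7 = G6 | G4 = ((in1 ^ (in1 | in0)) | in1) | (((in1 ^ (in1 | in0)) | in0) | (in1 | in0))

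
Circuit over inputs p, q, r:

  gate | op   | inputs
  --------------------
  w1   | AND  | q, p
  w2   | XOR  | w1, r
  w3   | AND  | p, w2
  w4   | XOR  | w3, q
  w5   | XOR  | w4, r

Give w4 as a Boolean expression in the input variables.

w1 = q AND p
w2 = w1 XOR r = (q AND p) XOR r
w3 = p AND w2 = p AND ((q AND p) XOR r)
w4 = w3 XOR q = (p AND ((q AND p) XOR r)) XOR q

(p AND ((q AND p) XOR r)) XOR q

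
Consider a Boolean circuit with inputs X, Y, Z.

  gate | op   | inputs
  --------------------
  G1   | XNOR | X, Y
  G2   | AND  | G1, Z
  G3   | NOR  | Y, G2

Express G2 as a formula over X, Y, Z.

G1 = X XNOR Y
G2 = G1 AND Z = (X XNOR Y) AND Z

(X XNOR Y) AND Z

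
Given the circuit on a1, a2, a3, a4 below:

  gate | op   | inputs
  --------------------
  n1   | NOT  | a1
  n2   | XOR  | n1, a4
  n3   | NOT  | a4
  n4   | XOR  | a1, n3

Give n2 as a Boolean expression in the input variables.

n1 = NOT a1
n2 = n1 XOR a4 = NOT a1 XOR a4

NOT a1 XOR a4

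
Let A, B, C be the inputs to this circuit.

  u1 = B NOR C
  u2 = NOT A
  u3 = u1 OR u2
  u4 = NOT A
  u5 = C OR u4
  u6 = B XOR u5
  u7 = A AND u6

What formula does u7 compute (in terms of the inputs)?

A AND (B XOR (C OR NOT A))

u4 = NOT A
u5 = C OR u4 = C OR NOT A
u6 = B XOR u5 = B XOR (C OR NOT A)
u7 = A AND u6 = A AND (B XOR (C OR NOT A))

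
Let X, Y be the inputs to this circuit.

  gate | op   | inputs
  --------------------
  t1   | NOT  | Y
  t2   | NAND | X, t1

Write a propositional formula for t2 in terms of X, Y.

X NAND NOT Y

t1 = NOT Y
t2 = X NAND t1 = X NAND NOT Y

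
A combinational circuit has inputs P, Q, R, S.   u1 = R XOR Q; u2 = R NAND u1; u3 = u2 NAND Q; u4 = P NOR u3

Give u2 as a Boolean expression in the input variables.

u1 = R XOR Q
u2 = R NAND u1 = R NAND (R XOR Q)

R NAND (R XOR Q)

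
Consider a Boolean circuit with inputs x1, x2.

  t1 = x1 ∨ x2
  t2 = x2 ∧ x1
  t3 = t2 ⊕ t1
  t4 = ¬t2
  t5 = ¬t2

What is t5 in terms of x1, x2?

¬(x2 ∧ x1)

t2 = x2 ∧ x1
t5 = ¬t2 = ¬(x2 ∧ x1)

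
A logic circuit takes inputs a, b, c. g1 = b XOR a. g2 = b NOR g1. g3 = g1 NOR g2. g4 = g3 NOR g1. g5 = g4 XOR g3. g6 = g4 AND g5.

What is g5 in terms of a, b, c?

g1 = b XOR a
g2 = b NOR g1 = b NOR (b XOR a)
g3 = g1 NOR g2 = (b XOR a) NOR (b NOR (b XOR a))
g4 = g3 NOR g1 = ((b XOR a) NOR (b NOR (b XOR a))) NOR (b XOR a)
g5 = g4 XOR g3 = (((b XOR a) NOR (b NOR (b XOR a))) NOR (b XOR a)) XOR ((b XOR a) NOR (b NOR (b XOR a)))

(((b XOR a) NOR (b NOR (b XOR a))) NOR (b XOR a)) XOR ((b XOR a) NOR (b NOR (b XOR a)))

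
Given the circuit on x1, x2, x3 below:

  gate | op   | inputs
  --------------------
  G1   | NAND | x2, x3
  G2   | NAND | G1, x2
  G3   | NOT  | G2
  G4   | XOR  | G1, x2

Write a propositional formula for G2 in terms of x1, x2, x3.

G1 = x2 NAND x3
G2 = G1 NAND x2 = (x2 NAND x3) NAND x2

(x2 NAND x3) NAND x2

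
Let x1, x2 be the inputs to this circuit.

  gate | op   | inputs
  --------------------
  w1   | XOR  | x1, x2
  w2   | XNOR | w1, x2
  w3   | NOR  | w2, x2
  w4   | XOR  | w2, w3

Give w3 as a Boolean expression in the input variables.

w1 = x1 XOR x2
w2 = w1 XNOR x2 = (x1 XOR x2) XNOR x2
w3 = w2 NOR x2 = ((x1 XOR x2) XNOR x2) NOR x2

((x1 XOR x2) XNOR x2) NOR x2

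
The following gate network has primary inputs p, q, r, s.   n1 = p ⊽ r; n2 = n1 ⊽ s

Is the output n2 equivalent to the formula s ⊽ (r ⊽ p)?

Yes

n1 = p ⊽ r
n2 = n1 ⊽ s = (p ⊽ r) ⊽ s
At p=0, q=0, r=0, s=0: circuit gives 0, formula gives 0.
At p=0, q=0, r=1, s=0: circuit gives 1, formula gives 1.
Agrees on all 16 inputs.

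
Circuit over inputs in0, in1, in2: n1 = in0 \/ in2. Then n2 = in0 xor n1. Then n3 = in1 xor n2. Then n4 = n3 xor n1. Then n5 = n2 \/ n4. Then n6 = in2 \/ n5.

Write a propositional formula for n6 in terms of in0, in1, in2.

n1 = in0 \/ in2
n2 = in0 xor n1 = in0 xor (in0 \/ in2)
n3 = in1 xor n2 = in1 xor (in0 xor (in0 \/ in2))
n4 = n3 xor n1 = (in1 xor (in0 xor (in0 \/ in2))) xor (in0 \/ in2)
n5 = n2 \/ n4 = (in0 xor (in0 \/ in2)) \/ ((in1 xor (in0 xor (in0 \/ in2))) xor (in0 \/ in2))
n6 = in2 \/ n5 = in2 \/ ((in0 xor (in0 \/ in2)) \/ ((in1 xor (in0 xor (in0 \/ in2))) xor (in0 \/ in2)))

in2 \/ ((in0 xor (in0 \/ in2)) \/ ((in1 xor (in0 xor (in0 \/ in2))) xor (in0 \/ in2)))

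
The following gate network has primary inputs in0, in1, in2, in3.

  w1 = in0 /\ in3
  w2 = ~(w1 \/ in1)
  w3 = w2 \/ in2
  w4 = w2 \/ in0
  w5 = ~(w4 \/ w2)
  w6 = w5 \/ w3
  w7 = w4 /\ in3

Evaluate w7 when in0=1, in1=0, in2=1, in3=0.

0

w1 = 1 /\ 0 = 0
w2 = ~(0 \/ 0) = 1
w4 = 1 \/ 1 = 1
w7 = 1 /\ 0 = 0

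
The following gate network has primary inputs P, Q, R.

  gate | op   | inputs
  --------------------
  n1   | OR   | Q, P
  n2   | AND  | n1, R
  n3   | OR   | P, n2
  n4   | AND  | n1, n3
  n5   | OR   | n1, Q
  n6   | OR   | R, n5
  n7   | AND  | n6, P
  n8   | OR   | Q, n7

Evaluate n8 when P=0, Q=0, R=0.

0

n1 = 0 OR 0 = 0
n5 = 0 OR 0 = 0
n6 = 0 OR 0 = 0
n7 = 0 AND 0 = 0
n8 = 0 OR 0 = 0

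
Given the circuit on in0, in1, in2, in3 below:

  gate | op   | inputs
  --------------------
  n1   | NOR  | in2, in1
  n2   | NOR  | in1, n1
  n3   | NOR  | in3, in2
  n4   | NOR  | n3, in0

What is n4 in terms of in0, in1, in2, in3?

(in3 NOR in2) NOR in0

n3 = in3 NOR in2
n4 = n3 NOR in0 = (in3 NOR in2) NOR in0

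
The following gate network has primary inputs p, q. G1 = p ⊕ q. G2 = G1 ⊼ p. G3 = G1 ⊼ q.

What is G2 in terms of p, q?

(p ⊕ q) ⊼ p

G1 = p ⊕ q
G2 = G1 ⊼ p = (p ⊕ q) ⊼ p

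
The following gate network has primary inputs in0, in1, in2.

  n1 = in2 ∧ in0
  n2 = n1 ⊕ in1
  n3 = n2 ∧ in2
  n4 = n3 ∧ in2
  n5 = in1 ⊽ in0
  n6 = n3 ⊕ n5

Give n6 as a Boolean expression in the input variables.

(((in2 ∧ in0) ⊕ in1) ∧ in2) ⊕ (in1 ⊽ in0)

n1 = in2 ∧ in0
n2 = n1 ⊕ in1 = (in2 ∧ in0) ⊕ in1
n3 = n2 ∧ in2 = ((in2 ∧ in0) ⊕ in1) ∧ in2
n5 = in1 ⊽ in0
n6 = n3 ⊕ n5 = (((in2 ∧ in0) ⊕ in1) ∧ in2) ⊕ (in1 ⊽ in0)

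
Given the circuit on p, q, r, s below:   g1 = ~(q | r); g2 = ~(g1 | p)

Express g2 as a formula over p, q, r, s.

~((~(q | r)) | p)

g1 = ~(q | r)
g2 = ~(g1 | p) = ~((~(q | r)) | p)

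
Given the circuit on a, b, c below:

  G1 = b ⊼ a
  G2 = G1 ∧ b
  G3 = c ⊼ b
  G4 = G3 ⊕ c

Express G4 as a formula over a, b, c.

(c ⊼ b) ⊕ c

G3 = c ⊼ b
G4 = G3 ⊕ c = (c ⊼ b) ⊕ c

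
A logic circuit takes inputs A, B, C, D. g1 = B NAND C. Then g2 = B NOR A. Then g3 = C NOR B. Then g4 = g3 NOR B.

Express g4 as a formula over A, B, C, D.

g3 = C NOR B
g4 = g3 NOR B = (C NOR B) NOR B

(C NOR B) NOR B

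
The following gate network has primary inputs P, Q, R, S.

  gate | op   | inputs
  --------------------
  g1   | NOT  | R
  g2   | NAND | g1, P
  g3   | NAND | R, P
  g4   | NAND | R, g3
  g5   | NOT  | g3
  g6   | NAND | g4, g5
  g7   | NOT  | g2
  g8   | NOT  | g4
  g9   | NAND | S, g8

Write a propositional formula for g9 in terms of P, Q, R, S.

S NAND NOT (R NAND (R NAND P))

g3 = R NAND P
g4 = R NAND g3 = R NAND (R NAND P)
g8 = NOT g4 = NOT (R NAND (R NAND P))
g9 = S NAND g8 = S NAND NOT (R NAND (R NAND P))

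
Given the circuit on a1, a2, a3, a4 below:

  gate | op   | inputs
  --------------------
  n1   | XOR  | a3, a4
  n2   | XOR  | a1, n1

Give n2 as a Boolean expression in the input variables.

n1 = a3 XOR a4
n2 = a1 XOR n1 = a1 XOR (a3 XOR a4)

a1 XOR (a3 XOR a4)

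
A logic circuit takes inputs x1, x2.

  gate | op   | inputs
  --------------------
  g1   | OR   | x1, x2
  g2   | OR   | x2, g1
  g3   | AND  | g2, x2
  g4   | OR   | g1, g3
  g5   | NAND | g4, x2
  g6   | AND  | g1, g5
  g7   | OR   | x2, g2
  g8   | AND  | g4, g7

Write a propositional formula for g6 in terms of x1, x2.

g1 = x1 OR x2
g2 = x2 OR g1 = x2 OR (x1 OR x2)
g3 = g2 AND x2 = (x2 OR (x1 OR x2)) AND x2
g4 = g1 OR g3 = (x1 OR x2) OR ((x2 OR (x1 OR x2)) AND x2)
g5 = g4 NAND x2 = ((x1 OR x2) OR ((x2 OR (x1 OR x2)) AND x2)) NAND x2
g6 = g1 AND g5 = (x1 OR x2) AND (((x1 OR x2) OR ((x2 OR (x1 OR x2)) AND x2)) NAND x2)

(x1 OR x2) AND (((x1 OR x2) OR ((x2 OR (x1 OR x2)) AND x2)) NAND x2)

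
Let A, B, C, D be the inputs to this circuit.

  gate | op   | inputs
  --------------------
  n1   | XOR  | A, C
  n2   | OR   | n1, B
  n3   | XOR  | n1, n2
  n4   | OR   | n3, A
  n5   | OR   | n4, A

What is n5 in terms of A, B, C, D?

n1 = A XOR C
n2 = n1 OR B = (A XOR C) OR B
n3 = n1 XOR n2 = (A XOR C) XOR ((A XOR C) OR B)
n4 = n3 OR A = ((A XOR C) XOR ((A XOR C) OR B)) OR A
n5 = n4 OR A = (((A XOR C) XOR ((A XOR C) OR B)) OR A) OR A

(((A XOR C) XOR ((A XOR C) OR B)) OR A) OR A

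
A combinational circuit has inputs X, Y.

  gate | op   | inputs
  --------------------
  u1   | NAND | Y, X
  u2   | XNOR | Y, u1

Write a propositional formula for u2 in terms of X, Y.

u1 = Y NAND X
u2 = Y XNOR u1 = Y XNOR (Y NAND X)

Y XNOR (Y NAND X)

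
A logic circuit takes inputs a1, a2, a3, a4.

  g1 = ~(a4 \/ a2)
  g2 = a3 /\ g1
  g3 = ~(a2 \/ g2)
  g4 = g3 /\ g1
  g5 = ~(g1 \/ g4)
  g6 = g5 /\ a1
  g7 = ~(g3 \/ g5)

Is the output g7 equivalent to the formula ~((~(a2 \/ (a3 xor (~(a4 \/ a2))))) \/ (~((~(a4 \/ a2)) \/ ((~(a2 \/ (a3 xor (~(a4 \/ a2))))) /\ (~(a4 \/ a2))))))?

No

g1 = ~(a4 \/ a2)
g2 = a3 /\ g1 = a3 /\ (~(a4 \/ a2))
g3 = ~(a2 \/ g2) = ~(a2 \/ (a3 /\ (~(a4 \/ a2))))
g4 = g3 /\ g1 = (~(a2 \/ (a3 /\ (~(a4 \/ a2))))) /\ (~(a4 \/ a2))
g5 = ~(g1 \/ g4) = ~((~(a4 \/ a2)) \/ ((~(a2 \/ (a3 /\ (~(a4 \/ a2))))) /\ (~(a4 \/ a2))))
g7 = ~(g3 \/ g5) = ~((~(a2 \/ (a3 /\ (~(a4 \/ a2))))) \/ (~((~(a4 \/ a2)) \/ ((~(a2 \/ (a3 /\ (~(a4 \/ a2))))) /\ (~(a4 \/ a2))))))
At a1=0, a2=0, a3=0, a4=0: circuit gives 0, formula gives 1.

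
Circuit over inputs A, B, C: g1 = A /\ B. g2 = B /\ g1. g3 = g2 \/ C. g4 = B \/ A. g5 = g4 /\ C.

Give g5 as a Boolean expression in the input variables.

(B \/ A) /\ C

g4 = B \/ A
g5 = g4 /\ C = (B \/ A) /\ C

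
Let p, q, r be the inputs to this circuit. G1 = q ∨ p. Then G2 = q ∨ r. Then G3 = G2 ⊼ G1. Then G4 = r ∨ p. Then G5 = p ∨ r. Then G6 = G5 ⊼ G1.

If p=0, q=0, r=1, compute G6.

1

G1 = 0 ∨ 0 = 0
G5 = 0 ∨ 1 = 1
G6 = 1 ⊼ 0 = 1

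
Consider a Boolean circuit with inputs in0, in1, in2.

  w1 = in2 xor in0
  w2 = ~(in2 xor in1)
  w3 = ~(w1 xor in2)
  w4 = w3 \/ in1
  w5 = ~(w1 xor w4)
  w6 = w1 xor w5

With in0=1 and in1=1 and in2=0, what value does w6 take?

w1 = 0 xor 1 = 1
w3 = ~(1 xor 0) = 0
w4 = 0 \/ 1 = 1
w5 = ~(1 xor 1) = 1
w6 = 1 xor 1 = 0

0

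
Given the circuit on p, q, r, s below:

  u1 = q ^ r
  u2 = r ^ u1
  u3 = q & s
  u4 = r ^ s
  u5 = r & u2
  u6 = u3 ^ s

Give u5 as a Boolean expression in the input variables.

u1 = q ^ r
u2 = r ^ u1 = r ^ (q ^ r)
u5 = r & u2 = r & (r ^ (q ^ r))

r & (r ^ (q ^ r))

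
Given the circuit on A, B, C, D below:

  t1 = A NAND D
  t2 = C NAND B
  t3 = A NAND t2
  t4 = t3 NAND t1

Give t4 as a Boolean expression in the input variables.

t1 = A NAND D
t2 = C NAND B
t3 = A NAND t2 = A NAND (C NAND B)
t4 = t3 NAND t1 = (A NAND (C NAND B)) NAND (A NAND D)

(A NAND (C NAND B)) NAND (A NAND D)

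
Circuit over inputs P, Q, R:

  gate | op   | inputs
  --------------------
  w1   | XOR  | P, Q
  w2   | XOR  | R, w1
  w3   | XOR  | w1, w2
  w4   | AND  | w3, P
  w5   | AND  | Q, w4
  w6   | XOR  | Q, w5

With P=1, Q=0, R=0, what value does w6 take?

w1 = 1 XOR 0 = 1
w2 = 0 XOR 1 = 1
w3 = 1 XOR 1 = 0
w4 = 0 AND 1 = 0
w5 = 0 AND 0 = 0
w6 = 0 XOR 0 = 0

0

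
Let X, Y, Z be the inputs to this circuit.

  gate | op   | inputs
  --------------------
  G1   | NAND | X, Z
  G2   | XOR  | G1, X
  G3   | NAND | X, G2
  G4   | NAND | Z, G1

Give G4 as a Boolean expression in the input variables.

G1 = X NAND Z
G4 = Z NAND G1 = Z NAND (X NAND Z)

Z NAND (X NAND Z)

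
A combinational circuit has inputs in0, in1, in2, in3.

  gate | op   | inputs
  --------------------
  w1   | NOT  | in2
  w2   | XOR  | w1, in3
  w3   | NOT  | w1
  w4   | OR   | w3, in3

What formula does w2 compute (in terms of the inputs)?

NOT in2 XOR in3

w1 = NOT in2
w2 = w1 XOR in3 = NOT in2 XOR in3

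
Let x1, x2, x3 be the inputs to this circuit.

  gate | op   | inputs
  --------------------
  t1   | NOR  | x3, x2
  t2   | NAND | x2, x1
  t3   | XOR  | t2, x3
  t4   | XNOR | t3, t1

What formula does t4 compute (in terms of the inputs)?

t1 = x3 NOR x2
t2 = x2 NAND x1
t3 = t2 XOR x3 = (x2 NAND x1) XOR x3
t4 = t3 XNOR t1 = ((x2 NAND x1) XOR x3) XNOR (x3 NOR x2)

((x2 NAND x1) XOR x3) XNOR (x3 NOR x2)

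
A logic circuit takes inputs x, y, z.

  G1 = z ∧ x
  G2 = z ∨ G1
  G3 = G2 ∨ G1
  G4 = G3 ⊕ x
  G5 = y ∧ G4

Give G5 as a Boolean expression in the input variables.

G1 = z ∧ x
G2 = z ∨ G1 = z ∨ (z ∧ x)
G3 = G2 ∨ G1 = (z ∨ (z ∧ x)) ∨ (z ∧ x)
G4 = G3 ⊕ x = ((z ∨ (z ∧ x)) ∨ (z ∧ x)) ⊕ x
G5 = y ∧ G4 = y ∧ (((z ∨ (z ∧ x)) ∨ (z ∧ x)) ⊕ x)

y ∧ (((z ∨ (z ∧ x)) ∨ (z ∧ x)) ⊕ x)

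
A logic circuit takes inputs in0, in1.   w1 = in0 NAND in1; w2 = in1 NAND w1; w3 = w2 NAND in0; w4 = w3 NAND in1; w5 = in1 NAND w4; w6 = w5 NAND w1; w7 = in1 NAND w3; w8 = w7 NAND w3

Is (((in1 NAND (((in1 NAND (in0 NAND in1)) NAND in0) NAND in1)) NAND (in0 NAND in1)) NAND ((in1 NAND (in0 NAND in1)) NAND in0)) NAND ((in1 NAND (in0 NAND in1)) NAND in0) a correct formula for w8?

w1 = in0 NAND in1
w2 = in1 NAND w1 = in1 NAND (in0 NAND in1)
w3 = w2 NAND in0 = (in1 NAND (in0 NAND in1)) NAND in0
w7 = in1 NAND w3 = in1 NAND ((in1 NAND (in0 NAND in1)) NAND in0)
w8 = w7 NAND w3 = (in1 NAND ((in1 NAND (in0 NAND in1)) NAND in0)) NAND ((in1 NAND (in0 NAND in1)) NAND in0)
At in0=0, in1=1: circuit gives 1, formula gives 0.

No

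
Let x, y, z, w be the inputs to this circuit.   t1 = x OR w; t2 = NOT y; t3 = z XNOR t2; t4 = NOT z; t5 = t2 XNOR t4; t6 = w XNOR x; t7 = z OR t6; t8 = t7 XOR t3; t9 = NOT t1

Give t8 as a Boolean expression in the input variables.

t2 = NOT y
t3 = z XNOR t2 = z XNOR NOT y
t6 = w XNOR x
t7 = z OR t6 = z OR (w XNOR x)
t8 = t7 XOR t3 = (z OR (w XNOR x)) XOR (z XNOR NOT y)

(z OR (w XNOR x)) XOR (z XNOR NOT y)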